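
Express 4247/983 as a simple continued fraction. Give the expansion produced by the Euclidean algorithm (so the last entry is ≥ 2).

[4; 3, 8, 3, 2, 5]

4247 = 4*983 + 315
983 = 3*315 + 38
315 = 8*38 + 11
38 = 3*11 + 5
11 = 2*5 + 1
5 = 5*1 + 0  (stop)
So 4247/983 = [4; 3, 8, 3, 2, 5].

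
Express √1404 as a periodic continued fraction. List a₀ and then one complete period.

a₀ = ⌊√1404⌋ = 37.
With m₀=0, d₀=1 and mₖ₊₁ = dₖaₖ − mₖ, dₖ₊₁ = (n − mₖ₊₁²)/dₖ, aₖ₊₁ = ⌊(a₀+mₖ₊₁)/dₖ₊₁⌋:
  k=1: m=37, d=35, a=2
  k=2: m=33, d=9, a=7
  k=3: m=30, d=56, a=1
  k=4: m=26, d=13, a=4
  k=5: m=26, d=56, a=1
  k=6: m=30, d=9, a=7
  k=7: m=33, d=35, a=2
  k=8: m=37, d=1, a=74
d=1 and a=2a₀=74 at k=8, so the next step gives (m, d) = (37, 35) again — its k=1 value — and the period has length 8.

[37; 2, 7, 1, 4, 1, 7, 2, 74]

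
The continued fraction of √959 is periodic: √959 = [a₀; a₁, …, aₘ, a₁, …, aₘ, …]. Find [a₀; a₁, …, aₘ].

a₀ = ⌊√959⌋ = 30.

[30; 1, 29, 1, 60]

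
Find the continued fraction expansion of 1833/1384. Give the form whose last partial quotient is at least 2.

[1; 3, 12, 7, 2, 2]

1833 = 1·1384 + 449
1384 = 3·449 + 37
449 = 12·37 + 5
37 = 7·5 + 2
5 = 2·2 + 1
2 = 2·1 + 0  (stop)
So 1833/1384 = [1; 3, 12, 7, 2, 2].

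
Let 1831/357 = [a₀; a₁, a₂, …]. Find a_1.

7

1831 = 5·357 + 46   →  a_0 = 5
357 = 7·46 + 35   →  a_1 = 7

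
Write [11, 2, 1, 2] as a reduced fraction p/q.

91/8

Fold from the inside: start with 2/1.
  1 + 1/2 = 3/2
  2 + 2/3 = 8/3
  11 + 3/8 = 91/8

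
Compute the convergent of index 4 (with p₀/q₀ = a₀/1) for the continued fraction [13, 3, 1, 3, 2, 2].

451/34

Using pₖ = aₖpₖ₋₁ + pₖ₋₂, qₖ = aₖqₖ₋₁ + qₖ₋₂ (with p₋₁=1, p₋₂=0, q₋₁=0, q₋₂=1):
  k=0: a=13, p=13, q=1
  k=1: a=3, p=40, q=3
  k=2: a=1, p=53, q=4
  k=3: a=3, p=199, q=15
  k=4: a=2, p=451, q=34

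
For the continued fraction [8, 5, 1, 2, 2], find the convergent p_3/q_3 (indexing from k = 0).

139/17

Using pₖ = aₖpₖ₋₁ + pₖ₋₂, qₖ = aₖqₖ₋₁ + qₖ₋₂ (with p₋₁=1, p₋₂=0, q₋₁=0, q₋₂=1):
  k=0: a=8, p=8, q=1
  k=1: a=5, p=41, q=5
  k=2: a=1, p=49, q=6
  k=3: a=2, p=139, q=17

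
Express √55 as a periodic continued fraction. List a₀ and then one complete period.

a₀ = ⌊√55⌋ = 7.
With m₀=0, d₀=1 and mₖ₊₁ = dₖaₖ − mₖ, dₖ₊₁ = (n − mₖ₊₁²)/dₖ, aₖ₊₁ = ⌊(a₀+mₖ₊₁)/dₖ₊₁⌋:
  k=1: m=7, d=6, a=2
  k=2: m=5, d=5, a=2
  k=3: m=5, d=6, a=2
  k=4: m=7, d=1, a=14
d=1 and a=2a₀=14 at k=4, so the next step gives (m, d) = (7, 6) again — its k=1 value — and the period has length 4.

[7; 2, 2, 2, 14]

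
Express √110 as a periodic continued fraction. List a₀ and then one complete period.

a₀ = ⌊√110⌋ = 10.
With m₀=0, d₀=1 and mₖ₊₁ = dₖaₖ − mₖ, dₖ₊₁ = (n − mₖ₊₁²)/dₖ, aₖ₊₁ = ⌊(a₀+mₖ₊₁)/dₖ₊₁⌋:
  k=1: m=10, d=10, a=2
  k=2: m=10, d=1, a=20
d=1 and a=2a₀=20 at k=2, so the next step gives (m, d) = (10, 10) again — its k=1 value — and the period has length 2.

[10; 2, 20]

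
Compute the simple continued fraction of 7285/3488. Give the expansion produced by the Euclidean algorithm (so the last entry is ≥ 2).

[2; 11, 3, 2, 8, 2, 2]

7285 = 2*3488 + 309
3488 = 11*309 + 89
309 = 3*89 + 42
89 = 2*42 + 5
42 = 8*5 + 2
5 = 2*2 + 1
2 = 2*1 + 0  (stop)
So 7285/3488 = [2; 11, 3, 2, 8, 2, 2].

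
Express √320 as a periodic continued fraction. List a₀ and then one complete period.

[17; 1, 7, 1, 34]

a₀ = ⌊√320⌋ = 17.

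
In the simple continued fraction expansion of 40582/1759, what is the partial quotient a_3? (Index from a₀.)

40582 = 23·1759 + 125   →  a_0 = 23
1759 = 14·125 + 9   →  a_1 = 14
125 = 13·9 + 8   →  a_2 = 13
9 = 1·8 + 1   →  a_3 = 1

1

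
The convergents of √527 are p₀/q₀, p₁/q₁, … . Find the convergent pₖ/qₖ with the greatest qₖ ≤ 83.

√527 = [22; 1, 21, 1, 44, …] (period length 4).
Convergents:
  p_0/q_0 = 22/1
  p_1/q_1 = 23/1
  p_2/q_2 = 505/22
  p_3/q_3 = 528/23
  p_4/q_4 = 23737/1034
q_3 = 23 ≤ 83 < 1034 = q_4, so the answer is 528/23.

528/23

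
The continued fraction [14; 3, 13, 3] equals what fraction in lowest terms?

Using pₖ = aₖpₖ₋₁ + pₖ₋₂ and qₖ = aₖqₖ₋₁ + qₖ₋₂:
  k=0: a=14, p=14, q=1
  k=1: a=3, p=43, q=3
  k=2: a=13, p=573, q=40
  k=3: a=3, p=1762, q=123

1762/123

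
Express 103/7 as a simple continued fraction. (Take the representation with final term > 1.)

[14; 1, 2, 2]

103 = 14·7 + 5
7 = 1·5 + 2
5 = 2·2 + 1
2 = 2·1 + 0  (stop)
So 103/7 = [14; 1, 2, 2].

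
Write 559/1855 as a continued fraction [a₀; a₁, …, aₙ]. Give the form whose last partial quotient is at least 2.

559 = 0·1855 + 559
1855 = 3·559 + 178
559 = 3·178 + 25
178 = 7·25 + 3
25 = 8·3 + 1
3 = 3·1 + 0  (stop)
So 559/1855 = [0; 3, 3, 7, 8, 3].

[0; 3, 3, 7, 8, 3]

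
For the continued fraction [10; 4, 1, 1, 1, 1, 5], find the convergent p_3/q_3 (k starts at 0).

92/9

Using pₖ = aₖpₖ₋₁ + pₖ₋₂, qₖ = aₖqₖ₋₁ + qₖ₋₂ (with p₋₁=1, p₋₂=0, q₋₁=0, q₋₂=1):
  k=0: a=10, p=10, q=1
  k=1: a=4, p=41, q=4
  k=2: a=1, p=51, q=5
  k=3: a=1, p=92, q=9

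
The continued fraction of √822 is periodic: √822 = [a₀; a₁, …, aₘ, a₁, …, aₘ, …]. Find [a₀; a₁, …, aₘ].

[28; 1, 2, 28, 2, 1, 56]

a₀ = ⌊√822⌋ = 28.
With m₀=0, d₀=1 and mₖ₊₁ = dₖaₖ − mₖ, dₖ₊₁ = (n − mₖ₊₁²)/dₖ, aₖ₊₁ = ⌊(a₀+mₖ₊₁)/dₖ₊₁⌋:
  k=1: m=28, d=38, a=1
  k=2: m=10, d=19, a=2
  k=3: m=28, d=2, a=28
  k=4: m=28, d=19, a=2
  k=5: m=10, d=38, a=1
  k=6: m=28, d=1, a=56
d=1 and a=2a₀=56 at k=6, so the next step gives (m, d) = (28, 38) again — its k=1 value — and the period has length 6.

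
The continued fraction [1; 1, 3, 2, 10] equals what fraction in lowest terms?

167/94

Using pₖ = aₖpₖ₋₁ + pₖ₋₂ and qₖ = aₖqₖ₋₁ + qₖ₋₂:
  k=0: a=1, p=1, q=1
  k=1: a=1, p=2, q=1
  k=2: a=3, p=7, q=4
  k=3: a=2, p=16, q=9
  k=4: a=10, p=167, q=94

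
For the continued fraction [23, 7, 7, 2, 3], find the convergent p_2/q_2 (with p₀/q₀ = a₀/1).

Using pₖ = aₖpₖ₋₁ + pₖ₋₂, qₖ = aₖqₖ₋₁ + qₖ₋₂ (with p₋₁=1, p₋₂=0, q₋₁=0, q₋₂=1):
  k=0: a=23, p=23, q=1
  k=1: a=7, p=162, q=7
  k=2: a=7, p=1157, q=50

1157/50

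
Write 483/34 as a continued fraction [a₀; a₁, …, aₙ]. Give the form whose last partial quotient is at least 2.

483 = 14×34 + 7
34 = 4×7 + 6
7 = 1×6 + 1
6 = 6×1 + 0  (stop)
So 483/34 = [14; 4, 1, 6].

[14; 4, 1, 6]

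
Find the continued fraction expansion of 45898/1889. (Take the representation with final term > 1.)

[24; 3, 2, 1, 3, 3, 7, 2]

45898 = 24×1889 + 562
1889 = 3×562 + 203
562 = 2×203 + 156
203 = 1×156 + 47
156 = 3×47 + 15
47 = 3×15 + 2
15 = 7×2 + 1
2 = 2×1 + 0  (stop)
So 45898/1889 = [24; 3, 2, 1, 3, 3, 7, 2].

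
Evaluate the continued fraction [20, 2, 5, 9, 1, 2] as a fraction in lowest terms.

6648/325

Using pₖ = aₖpₖ₋₁ + pₖ₋₂ and qₖ = aₖqₖ₋₁ + qₖ₋₂:
  k=0: a=20, p=20, q=1
  k=1: a=2, p=41, q=2
  k=2: a=5, p=225, q=11
  k=3: a=9, p=2066, q=101
  k=4: a=1, p=2291, q=112
  k=5: a=2, p=6648, q=325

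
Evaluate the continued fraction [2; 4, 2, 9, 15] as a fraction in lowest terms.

2855/1284

Fold from the inside: start with 15/1.
  9 + 1/15 = 136/15
  2 + 15/136 = 287/136
  4 + 136/287 = 1284/287
  2 + 287/1284 = 2855/1284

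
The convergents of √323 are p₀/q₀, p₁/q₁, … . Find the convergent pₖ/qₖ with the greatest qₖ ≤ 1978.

23274/1295

√323 = [17; 1, 34, …] (period length 2).
Convergents:
  p_0/q_0 = 17/1
  p_1/q_1 = 18/1
  p_2/q_2 = 629/35
  p_3/q_3 = 647/36
  p_4/q_4 = 22627/1259
  p_5/q_5 = 23274/1295
  p_6/q_6 = 813943/45289
q_5 = 1295 ≤ 1978 < 45289 = q_6, so the answer is 23274/1295.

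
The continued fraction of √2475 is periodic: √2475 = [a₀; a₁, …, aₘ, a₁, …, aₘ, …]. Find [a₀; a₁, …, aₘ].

a₀ = ⌊√2475⌋ = 49.
With m₀=0, d₀=1 and mₖ₊₁ = dₖaₖ − mₖ, dₖ₊₁ = (n − mₖ₊₁²)/dₖ, aₖ₊₁ = ⌊(a₀+mₖ₊₁)/dₖ₊₁⌋:
  k=1: m=49, d=74, a=1
  k=2: m=25, d=25, a=2
  k=3: m=25, d=74, a=1
  k=4: m=49, d=1, a=98
d=1 and a=2a₀=98 at k=4, so the next step gives (m, d) = (49, 74) again — its k=1 value — and the period has length 4.

[49; 1, 2, 1, 98]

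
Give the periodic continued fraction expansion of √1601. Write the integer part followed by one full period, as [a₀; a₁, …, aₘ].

[40; 80]

a₀ = ⌊√1601⌋ = 40.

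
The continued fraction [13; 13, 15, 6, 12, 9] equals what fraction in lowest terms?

Fold from the inside: start with 9/1.
  12 + 1/9 = 109/9
  6 + 9/109 = 663/109
  15 + 109/663 = 10054/663
  13 + 663/10054 = 131365/10054
  13 + 10054/131365 = 1717799/131365

1717799/131365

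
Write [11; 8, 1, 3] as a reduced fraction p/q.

389/35

Using pₖ = aₖpₖ₋₁ + pₖ₋₂ and qₖ = aₖqₖ₋₁ + qₖ₋₂:
  k=0: a=11, p=11, q=1
  k=1: a=8, p=89, q=8
  k=2: a=1, p=100, q=9
  k=3: a=3, p=389, q=35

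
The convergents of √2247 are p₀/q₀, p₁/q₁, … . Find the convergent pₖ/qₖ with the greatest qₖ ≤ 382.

√2247 = [47; 2, 2, 15, 2, 2, 94, …] (period length 6).
Convergents:
  p_0/q_0 = 47/1
  p_1/q_1 = 95/2
  p_2/q_2 = 237/5
  p_3/q_3 = 3650/77
  p_4/q_4 = 7537/159
  p_5/q_5 = 18724/395
q_4 = 159 ≤ 382 < 395 = q_5, so the answer is 7537/159.

7537/159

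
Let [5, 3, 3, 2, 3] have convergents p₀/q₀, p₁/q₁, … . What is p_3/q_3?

Using pₖ = aₖpₖ₋₁ + pₖ₋₂, qₖ = aₖqₖ₋₁ + qₖ₋₂ (with p₋₁=1, p₋₂=0, q₋₁=0, q₋₂=1):
  k=0: a=5, p=5, q=1
  k=1: a=3, p=16, q=3
  k=2: a=3, p=53, q=10
  k=3: a=2, p=122, q=23

122/23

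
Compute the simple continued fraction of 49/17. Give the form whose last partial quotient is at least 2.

[2; 1, 7, 2]

49 = 2×17 + 15
17 = 1×15 + 2
15 = 7×2 + 1
2 = 2×1 + 0  (stop)
So 49/17 = [2; 1, 7, 2].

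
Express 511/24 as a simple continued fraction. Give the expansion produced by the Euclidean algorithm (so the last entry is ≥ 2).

511 = 21×24 + 7
24 = 3×7 + 3
7 = 2×3 + 1
3 = 3×1 + 0  (stop)
So 511/24 = [21; 3, 2, 3].

[21; 3, 2, 3]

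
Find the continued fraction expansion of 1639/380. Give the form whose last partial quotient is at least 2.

1639 = 4*380 + 119
380 = 3*119 + 23
119 = 5*23 + 4
23 = 5*4 + 3
4 = 1*3 + 1
3 = 3*1 + 0  (stop)
So 1639/380 = [4; 3, 5, 5, 1, 3].

[4; 3, 5, 5, 1, 3]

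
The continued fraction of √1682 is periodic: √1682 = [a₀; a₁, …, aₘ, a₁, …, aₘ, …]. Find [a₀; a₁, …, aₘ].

a₀ = ⌊√1682⌋ = 41.
With m₀=0, d₀=1 and mₖ₊₁ = dₖaₖ − mₖ, dₖ₊₁ = (n − mₖ₊₁²)/dₖ, aₖ₊₁ = ⌊(a₀+mₖ₊₁)/dₖ₊₁⌋:
  k=1: m=41, d=1, a=82
d=1 and a=2a₀=82 at k=1, so the next step gives (m, d) = (41, 1) again — its k=1 value — and the period has length 1.

[41; 82]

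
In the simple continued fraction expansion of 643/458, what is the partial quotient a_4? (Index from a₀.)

643 = 1·458 + 185   →  a_0 = 1
458 = 2·185 + 88   →  a_1 = 2
185 = 2·88 + 9   →  a_2 = 2
88 = 9·9 + 7   →  a_3 = 9
9 = 1·7 + 2   →  a_4 = 1

1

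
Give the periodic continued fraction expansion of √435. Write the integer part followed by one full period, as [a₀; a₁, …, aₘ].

[20; 1, 5, 1, 40]

a₀ = ⌊√435⌋ = 20.
With m₀=0, d₀=1 and mₖ₊₁ = dₖaₖ − mₖ, dₖ₊₁ = (n − mₖ₊₁²)/dₖ, aₖ₊₁ = ⌊(a₀+mₖ₊₁)/dₖ₊₁⌋:
  k=1: m=20, d=35, a=1
  k=2: m=15, d=6, a=5
  k=3: m=15, d=35, a=1
  k=4: m=20, d=1, a=40
d=1 and a=2a₀=40 at k=4, so the next step gives (m, d) = (20, 35) again — its k=1 value — and the period has length 4.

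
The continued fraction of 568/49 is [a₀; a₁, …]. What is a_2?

568 = 11·49 + 29   →  a_0 = 11
49 = 1·29 + 20   →  a_1 = 1
29 = 1·20 + 9   →  a_2 = 1

1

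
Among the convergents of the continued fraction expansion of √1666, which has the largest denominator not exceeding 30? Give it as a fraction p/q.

449/11

√1666 = [40; 1, 4, 2, 4, 1, 80, …] (period length 6).
Convergents:
  p_0/q_0 = 40/1
  p_1/q_1 = 41/1
  p_2/q_2 = 204/5
  p_3/q_3 = 449/11
  p_4/q_4 = 2000/49
q_3 = 11 ≤ 30 < 49 = q_4, so the answer is 449/11.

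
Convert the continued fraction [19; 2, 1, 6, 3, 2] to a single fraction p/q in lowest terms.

Using pₖ = aₖpₖ₋₁ + pₖ₋₂ and qₖ = aₖqₖ₋₁ + qₖ₋₂:
  k=0: a=19, p=19, q=1
  k=1: a=2, p=39, q=2
  k=2: a=1, p=58, q=3
  k=3: a=6, p=387, q=20
  k=4: a=3, p=1219, q=63
  k=5: a=2, p=2825, q=146

2825/146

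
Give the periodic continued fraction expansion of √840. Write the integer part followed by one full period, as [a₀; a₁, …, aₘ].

a₀ = ⌊√840⌋ = 28.
With m₀=0, d₀=1 and mₖ₊₁ = dₖaₖ − mₖ, dₖ₊₁ = (n − mₖ₊₁²)/dₖ, aₖ₊₁ = ⌊(a₀+mₖ₊₁)/dₖ₊₁⌋:
  k=1: m=28, d=56, a=1
  k=2: m=28, d=1, a=56
d=1 and a=2a₀=56 at k=2, so the next step gives (m, d) = (28, 56) again — its k=1 value — and the period has length 2.

[28; 1, 56]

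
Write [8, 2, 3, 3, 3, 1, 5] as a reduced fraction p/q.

4816/571

Fold from the inside: start with 5/1.
  1 + 1/5 = 6/5
  3 + 5/6 = 23/6
  3 + 6/23 = 75/23
  3 + 23/75 = 248/75
  2 + 75/248 = 571/248
  8 + 248/571 = 4816/571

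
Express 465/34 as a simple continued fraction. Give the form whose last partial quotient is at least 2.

[13; 1, 2, 11]

465 = 13·34 + 23
34 = 1·23 + 11
23 = 2·11 + 1
11 = 11·1 + 0  (stop)
So 465/34 = [13; 1, 2, 11].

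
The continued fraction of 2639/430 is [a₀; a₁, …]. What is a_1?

2639 = 6·430 + 59   →  a_0 = 6
430 = 7·59 + 17   →  a_1 = 7

7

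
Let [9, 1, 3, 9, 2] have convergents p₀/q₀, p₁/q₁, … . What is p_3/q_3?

Using pₖ = aₖpₖ₋₁ + pₖ₋₂, qₖ = aₖqₖ₋₁ + qₖ₋₂ (with p₋₁=1, p₋₂=0, q₋₁=0, q₋₂=1):
  k=0: a=9, p=9, q=1
  k=1: a=1, p=10, q=1
  k=2: a=3, p=39, q=4
  k=3: a=9, p=361, q=37

361/37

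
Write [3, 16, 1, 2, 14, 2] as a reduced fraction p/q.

4541/1484

Using pₖ = aₖpₖ₋₁ + pₖ₋₂ and qₖ = aₖqₖ₋₁ + qₖ₋₂:
  k=0: a=3, p=3, q=1
  k=1: a=16, p=49, q=16
  k=2: a=1, p=52, q=17
  k=3: a=2, p=153, q=50
  k=4: a=14, p=2194, q=717
  k=5: a=2, p=4541, q=1484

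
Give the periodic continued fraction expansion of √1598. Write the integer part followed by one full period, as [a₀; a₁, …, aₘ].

a₀ = ⌊√1598⌋ = 39.
With m₀=0, d₀=1 and mₖ₊₁ = dₖaₖ − mₖ, dₖ₊₁ = (n − mₖ₊₁²)/dₖ, aₖ₊₁ = ⌊(a₀+mₖ₊₁)/dₖ₊₁⌋:
  k=1: m=39, d=77, a=1
  k=2: m=38, d=2, a=38
  k=3: m=38, d=77, a=1
  k=4: m=39, d=1, a=78
d=1 and a=2a₀=78 at k=4, so the next step gives (m, d) = (39, 77) again — its k=1 value — and the period has length 4.

[39; 1, 38, 1, 78]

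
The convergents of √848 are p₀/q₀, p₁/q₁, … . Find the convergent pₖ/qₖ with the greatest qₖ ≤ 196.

√848 = [29; 8, 3, 3, 3, 8, 58, …] (period length 6).
Convergents:
  p_0/q_0 = 29/1
  p_1/q_1 = 233/8
  p_2/q_2 = 728/25
  p_3/q_3 = 2417/83
  p_4/q_4 = 7979/274
q_3 = 83 ≤ 196 < 274 = q_4, so the answer is 2417/83.

2417/83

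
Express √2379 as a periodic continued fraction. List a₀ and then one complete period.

a₀ = ⌊√2379⌋ = 48.
With m₀=0, d₀=1 and mₖ₊₁ = dₖaₖ − mₖ, dₖ₊₁ = (n − mₖ₊₁²)/dₖ, aₖ₊₁ = ⌊(a₀+mₖ₊₁)/dₖ₊₁⌋:
  k=1: m=48, d=75, a=1
  k=2: m=27, d=22, a=3
  k=3: m=39, d=39, a=2
  k=4: m=39, d=22, a=3
  k=5: m=27, d=75, a=1
  k=6: m=48, d=1, a=96
d=1 and a=2a₀=96 at k=6, so the next step gives (m, d) = (48, 75) again — its k=1 value — and the period has length 6.

[48; 1, 3, 2, 3, 1, 96]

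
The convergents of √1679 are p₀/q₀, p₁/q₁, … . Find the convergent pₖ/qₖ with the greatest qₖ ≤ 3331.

√1679 = [40; 1, 39, 1, 80, …] (period length 4).
Convergents:
  p_0/q_0 = 40/1
  p_1/q_1 = 41/1
  p_2/q_2 = 1639/40
  p_3/q_3 = 1680/41
  p_4/q_4 = 136039/3320
  p_5/q_5 = 137719/3361
q_4 = 3320 ≤ 3331 < 3361 = q_5, so the answer is 136039/3320.

136039/3320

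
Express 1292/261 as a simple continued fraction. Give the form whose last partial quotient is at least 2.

1292 = 4·261 + 248
261 = 1·248 + 13
248 = 19·13 + 1
13 = 13·1 + 0  (stop)
So 1292/261 = [4; 1, 19, 13].

[4; 1, 19, 13]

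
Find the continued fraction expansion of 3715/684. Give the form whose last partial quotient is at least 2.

3715 = 5·684 + 295
684 = 2·295 + 94
295 = 3·94 + 13
94 = 7·13 + 3
13 = 4·3 + 1
3 = 3·1 + 0  (stop)
So 3715/684 = [5; 2, 3, 7, 4, 3].

[5; 2, 3, 7, 4, 3]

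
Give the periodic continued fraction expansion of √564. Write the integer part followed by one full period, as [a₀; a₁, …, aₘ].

[23; 1, 2, 1, 46]

a₀ = ⌊√564⌋ = 23.
With m₀=0, d₀=1 and mₖ₊₁ = dₖaₖ − mₖ, dₖ₊₁ = (n − mₖ₊₁²)/dₖ, aₖ₊₁ = ⌊(a₀+mₖ₊₁)/dₖ₊₁⌋:
  k=1: m=23, d=35, a=1
  k=2: m=12, d=12, a=2
  k=3: m=12, d=35, a=1
  k=4: m=23, d=1, a=46
d=1 and a=2a₀=46 at k=4, so the next step gives (m, d) = (23, 35) again — its k=1 value — and the period has length 4.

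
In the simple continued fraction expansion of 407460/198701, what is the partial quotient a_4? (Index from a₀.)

407460 = 2·198701 + 10058   →  a_0 = 2
198701 = 19·10058 + 7599   →  a_1 = 19
10058 = 1·7599 + 2459   →  a_2 = 1
7599 = 3·2459 + 222   →  a_3 = 3
2459 = 11·222 + 17   →  a_4 = 11

11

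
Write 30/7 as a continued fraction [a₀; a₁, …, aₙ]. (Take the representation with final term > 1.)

[4; 3, 2]

30 = 4*7 + 2
7 = 3*2 + 1
2 = 2*1 + 0  (stop)
So 30/7 = [4; 3, 2].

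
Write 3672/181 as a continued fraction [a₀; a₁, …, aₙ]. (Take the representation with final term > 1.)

[20; 3, 2, 12, 2]

3672 = 20·181 + 52
181 = 3·52 + 25
52 = 2·25 + 2
25 = 12·2 + 1
2 = 2·1 + 0  (stop)
So 3672/181 = [20; 3, 2, 12, 2].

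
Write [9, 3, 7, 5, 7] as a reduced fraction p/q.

7576/813

Fold from the inside: start with 7/1.
  5 + 1/7 = 36/7
  7 + 7/36 = 259/36
  3 + 36/259 = 813/259
  9 + 259/813 = 7576/813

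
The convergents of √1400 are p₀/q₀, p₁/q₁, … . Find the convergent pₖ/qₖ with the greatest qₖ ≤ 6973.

√1400 = [37; 2, 2, 2, 74, …] (period length 4).
Convergents:
  p_0/q_0 = 37/1
  p_1/q_1 = 75/2
  p_2/q_2 = 187/5
  p_3/q_3 = 449/12
  p_4/q_4 = 33413/893
  p_5/q_5 = 67275/1798
  p_6/q_6 = 167963/4489
  p_7/q_7 = 403201/10776
q_6 = 4489 ≤ 6973 < 10776 = q_7, so the answer is 167963/4489.

167963/4489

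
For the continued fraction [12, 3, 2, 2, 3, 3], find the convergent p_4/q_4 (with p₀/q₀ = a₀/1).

Using pₖ = aₖpₖ₋₁ + pₖ₋₂, qₖ = aₖqₖ₋₁ + qₖ₋₂ (with p₋₁=1, p₋₂=0, q₋₁=0, q₋₂=1):
  k=0: a=12, p=12, q=1
  k=1: a=3, p=37, q=3
  k=2: a=2, p=86, q=7
  k=3: a=2, p=209, q=17
  k=4: a=3, p=713, q=58

713/58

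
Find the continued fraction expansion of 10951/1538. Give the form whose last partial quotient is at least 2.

10951 = 7×1538 + 185
1538 = 8×185 + 58
185 = 3×58 + 11
58 = 5×11 + 3
11 = 3×3 + 2
3 = 1×2 + 1
2 = 2×1 + 0  (stop)
So 10951/1538 = [7; 8, 3, 5, 3, 1, 2].

[7; 8, 3, 5, 3, 1, 2]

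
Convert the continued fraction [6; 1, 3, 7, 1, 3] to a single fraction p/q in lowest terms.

Using pₖ = aₖpₖ₋₁ + pₖ₋₂ and qₖ = aₖqₖ₋₁ + qₖ₋₂:
  k=0: a=6, p=6, q=1
  k=1: a=1, p=7, q=1
  k=2: a=3, p=27, q=4
  k=3: a=7, p=196, q=29
  k=4: a=1, p=223, q=33
  k=5: a=3, p=865, q=128

865/128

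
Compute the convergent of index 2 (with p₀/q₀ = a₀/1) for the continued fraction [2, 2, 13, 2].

Using pₖ = aₖpₖ₋₁ + pₖ₋₂, qₖ = aₖqₖ₋₁ + qₖ₋₂ (with p₋₁=1, p₋₂=0, q₋₁=0, q₋₂=1):
  k=0: a=2, p=2, q=1
  k=1: a=2, p=5, q=2
  k=2: a=13, p=67, q=27

67/27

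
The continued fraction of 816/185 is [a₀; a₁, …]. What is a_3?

3

816 = 4·185 + 76   →  a_0 = 4
185 = 2·76 + 33   →  a_1 = 2
76 = 2·33 + 10   →  a_2 = 2
33 = 3·10 + 3   →  a_3 = 3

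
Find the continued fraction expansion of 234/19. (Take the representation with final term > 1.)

[12; 3, 6]

234 = 12·19 + 6
19 = 3·6 + 1
6 = 6·1 + 0  (stop)
So 234/19 = [12; 3, 6].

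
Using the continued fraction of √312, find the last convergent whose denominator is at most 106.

1837/104

√312 = [17; 1, 1, 1, 34, …] (period length 4).
Convergents:
  p_0/q_0 = 17/1
  p_1/q_1 = 18/1
  p_2/q_2 = 35/2
  p_3/q_3 = 53/3
  p_4/q_4 = 1837/104
  p_5/q_5 = 1890/107
q_4 = 104 ≤ 106 < 107 = q_5, so the answer is 1837/104.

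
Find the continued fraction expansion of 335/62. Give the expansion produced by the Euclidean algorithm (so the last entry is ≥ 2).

335 = 5·62 + 25
62 = 2·25 + 12
25 = 2·12 + 1
12 = 12·1 + 0  (stop)
So 335/62 = [5; 2, 2, 12].

[5; 2, 2, 12]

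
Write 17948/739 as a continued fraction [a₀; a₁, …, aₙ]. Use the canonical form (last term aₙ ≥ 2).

17948 = 24*739 + 212
739 = 3*212 + 103
212 = 2*103 + 6
103 = 17*6 + 1
6 = 6*1 + 0  (stop)
So 17948/739 = [24; 3, 2, 17, 6].

[24; 3, 2, 17, 6]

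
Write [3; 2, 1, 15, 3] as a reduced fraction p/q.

Fold from the inside: start with 3/1.
  15 + 1/3 = 46/3
  1 + 3/46 = 49/46
  2 + 46/49 = 144/49
  3 + 49/144 = 481/144

481/144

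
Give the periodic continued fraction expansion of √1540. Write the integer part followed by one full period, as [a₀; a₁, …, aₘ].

a₀ = ⌊√1540⌋ = 39.

[39; 4, 8, 2, 8, 4, 78]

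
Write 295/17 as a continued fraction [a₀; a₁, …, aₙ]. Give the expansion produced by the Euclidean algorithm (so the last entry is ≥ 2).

295 = 17*17 + 6
17 = 2*6 + 5
6 = 1*5 + 1
5 = 5*1 + 0  (stop)
So 295/17 = [17; 2, 1, 5].

[17; 2, 1, 5]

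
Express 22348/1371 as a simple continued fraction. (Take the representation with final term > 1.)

[16; 3, 3, 19, 3, 2]

22348 = 16×1371 + 412
1371 = 3×412 + 135
412 = 3×135 + 7
135 = 19×7 + 2
7 = 3×2 + 1
2 = 2×1 + 0  (stop)
So 22348/1371 = [16; 3, 3, 19, 3, 2].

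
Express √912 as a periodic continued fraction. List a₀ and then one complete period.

[30; 5, 60]

a₀ = ⌊√912⌋ = 30.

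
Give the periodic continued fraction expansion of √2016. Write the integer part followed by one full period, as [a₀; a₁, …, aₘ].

[44; 1, 8, 1, 88]

a₀ = ⌊√2016⌋ = 44.
With m₀=0, d₀=1 and mₖ₊₁ = dₖaₖ − mₖ, dₖ₊₁ = (n − mₖ₊₁²)/dₖ, aₖ₊₁ = ⌊(a₀+mₖ₊₁)/dₖ₊₁⌋:
  k=1: m=44, d=80, a=1
  k=2: m=36, d=9, a=8
  k=3: m=36, d=80, a=1
  k=4: m=44, d=1, a=88
d=1 and a=2a₀=88 at k=4, so the next step gives (m, d) = (44, 80) again — its k=1 value — and the period has length 4.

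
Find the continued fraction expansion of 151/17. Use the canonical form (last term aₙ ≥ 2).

[8; 1, 7, 2]

151 = 8×17 + 15
17 = 1×15 + 2
15 = 7×2 + 1
2 = 2×1 + 0  (stop)
So 151/17 = [8; 1, 7, 2].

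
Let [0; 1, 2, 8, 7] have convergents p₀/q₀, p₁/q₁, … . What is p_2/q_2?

2/3

Using pₖ = aₖpₖ₋₁ + pₖ₋₂, qₖ = aₖqₖ₋₁ + qₖ₋₂ (with p₋₁=1, p₋₂=0, q₋₁=0, q₋₂=1):
  k=0: a=0, p=0, q=1
  k=1: a=1, p=1, q=1
  k=2: a=2, p=2, q=3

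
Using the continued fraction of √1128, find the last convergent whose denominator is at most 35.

√1128 = [33; 1, 1, 2, 2, 2, 1, 1, 66, …] (period length 8).
Convergents:
  p_0/q_0 = 33/1
  p_1/q_1 = 34/1
  p_2/q_2 = 67/2
  p_3/q_3 = 168/5
  p_4/q_4 = 403/12
  p_5/q_5 = 974/29
  p_6/q_6 = 1377/41
q_5 = 29 ≤ 35 < 41 = q_6, so the answer is 974/29.

974/29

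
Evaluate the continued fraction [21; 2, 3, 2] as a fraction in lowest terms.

343/16

Using pₖ = aₖpₖ₋₁ + pₖ₋₂ and qₖ = aₖqₖ₋₁ + qₖ₋₂:
  k=0: a=21, p=21, q=1
  k=1: a=2, p=43, q=2
  k=2: a=3, p=150, q=7
  k=3: a=2, p=343, q=16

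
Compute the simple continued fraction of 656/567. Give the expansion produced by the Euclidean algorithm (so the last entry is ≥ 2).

656 = 1*567 + 89
567 = 6*89 + 33
89 = 2*33 + 23
33 = 1*23 + 10
23 = 2*10 + 3
10 = 3*3 + 1
3 = 3*1 + 0  (stop)
So 656/567 = [1; 6, 2, 1, 2, 3, 3].

[1; 6, 2, 1, 2, 3, 3]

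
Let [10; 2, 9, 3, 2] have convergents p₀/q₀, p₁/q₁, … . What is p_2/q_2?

199/19

Using pₖ = aₖpₖ₋₁ + pₖ₋₂, qₖ = aₖqₖ₋₁ + qₖ₋₂ (with p₋₁=1, p₋₂=0, q₋₁=0, q₋₂=1):
  k=0: a=10, p=10, q=1
  k=1: a=2, p=21, q=2
  k=2: a=9, p=199, q=19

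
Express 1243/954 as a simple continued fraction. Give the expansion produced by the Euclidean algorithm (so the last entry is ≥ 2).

1243 = 1*954 + 289
954 = 3*289 + 87
289 = 3*87 + 28
87 = 3*28 + 3
28 = 9*3 + 1
3 = 3*1 + 0  (stop)
So 1243/954 = [1; 3, 3, 3, 9, 3].

[1; 3, 3, 3, 9, 3]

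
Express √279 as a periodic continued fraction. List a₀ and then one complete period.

[16; 1, 2, 2, 1, 2, 2, 1, 32]

a₀ = ⌊√279⌋ = 16.
With m₀=0, d₀=1 and mₖ₊₁ = dₖaₖ − mₖ, dₖ₊₁ = (n − mₖ₊₁²)/dₖ, aₖ₊₁ = ⌊(a₀+mₖ₊₁)/dₖ₊₁⌋:
  k=1: m=16, d=23, a=1
  k=2: m=7, d=10, a=2
  k=3: m=13, d=11, a=2
  k=4: m=9, d=18, a=1
  k=5: m=9, d=11, a=2
  k=6: m=13, d=10, a=2
  k=7: m=7, d=23, a=1
  k=8: m=16, d=1, a=32
d=1 and a=2a₀=32 at k=8, so the next step gives (m, d) = (16, 23) again — its k=1 value — and the period has length 8.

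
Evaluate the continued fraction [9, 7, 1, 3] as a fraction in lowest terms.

Fold from the inside: start with 3/1.
  1 + 1/3 = 4/3
  7 + 3/4 = 31/4
  9 + 4/31 = 283/31

283/31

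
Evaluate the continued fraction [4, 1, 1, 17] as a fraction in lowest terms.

Fold from the inside: start with 17/1.
  1 + 1/17 = 18/17
  1 + 17/18 = 35/18
  4 + 18/35 = 158/35

158/35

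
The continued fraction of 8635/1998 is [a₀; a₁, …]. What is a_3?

3

8635 = 4·1998 + 643   →  a_0 = 4
1998 = 3·643 + 69   →  a_1 = 3
643 = 9·69 + 22   →  a_2 = 9
69 = 3·22 + 3   →  a_3 = 3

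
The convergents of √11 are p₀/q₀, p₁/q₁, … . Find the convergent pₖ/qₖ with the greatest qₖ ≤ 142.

√11 = [3; 3, 6, …] (period length 2).
Convergents:
  p_0/q_0 = 3/1
  p_1/q_1 = 10/3
  p_2/q_2 = 63/19
  p_3/q_3 = 199/60
  p_4/q_4 = 1257/379
q_3 = 60 ≤ 142 < 379 = q_4, so the answer is 199/60.

199/60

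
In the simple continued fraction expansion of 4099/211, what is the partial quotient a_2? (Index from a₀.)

2

4099 = 19·211 + 90   →  a_0 = 19
211 = 2·90 + 31   →  a_1 = 2
90 = 2·31 + 28   →  a_2 = 2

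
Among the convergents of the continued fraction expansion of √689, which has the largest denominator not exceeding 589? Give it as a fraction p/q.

√689 = [26; 4, 52, …] (period length 2).
Convergents:
  p_0/q_0 = 26/1
  p_1/q_1 = 105/4
  p_2/q_2 = 5486/209
  p_3/q_3 = 22049/840
q_2 = 209 ≤ 589 < 840 = q_3, so the answer is 5486/209.

5486/209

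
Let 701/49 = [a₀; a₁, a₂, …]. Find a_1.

701 = 14·49 + 15   →  a_0 = 14
49 = 3·15 + 4   →  a_1 = 3

3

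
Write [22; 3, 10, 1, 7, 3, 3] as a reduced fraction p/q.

62327/2792

Fold from the inside: start with 3/1.
  3 + 1/3 = 10/3
  7 + 3/10 = 73/10
  1 + 10/73 = 83/73
  10 + 73/83 = 903/83
  3 + 83/903 = 2792/903
  22 + 903/2792 = 62327/2792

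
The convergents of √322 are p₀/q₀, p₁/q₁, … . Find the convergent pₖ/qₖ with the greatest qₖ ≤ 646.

11287/629

√322 = [17; 1, 16, 1, 34, …] (period length 4).
Convergents:
  p_0/q_0 = 17/1
  p_1/q_1 = 18/1
  p_2/q_2 = 305/17
  p_3/q_3 = 323/18
  p_4/q_4 = 11287/629
  p_5/q_5 = 11610/647
q_4 = 629 ≤ 646 < 647 = q_5, so the answer is 11287/629.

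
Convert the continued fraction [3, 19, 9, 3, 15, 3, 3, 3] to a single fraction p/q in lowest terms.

Fold from the inside: start with 3/1.
  3 + 1/3 = 10/3
  3 + 3/10 = 33/10
  15 + 10/33 = 505/33
  3 + 33/505 = 1548/505
  9 + 505/1548 = 14437/1548
  19 + 1548/14437 = 275851/14437
  3 + 14437/275851 = 841990/275851

841990/275851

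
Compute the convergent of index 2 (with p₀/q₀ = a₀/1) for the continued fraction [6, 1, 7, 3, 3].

55/8

Using pₖ = aₖpₖ₋₁ + pₖ₋₂, qₖ = aₖqₖ₋₁ + qₖ₋₂ (with p₋₁=1, p₋₂=0, q₋₁=0, q₋₂=1):
  k=0: a=6, p=6, q=1
  k=1: a=1, p=7, q=1
  k=2: a=7, p=55, q=8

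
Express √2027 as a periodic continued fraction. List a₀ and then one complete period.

a₀ = ⌊√2027⌋ = 45.

[45; 45, 90]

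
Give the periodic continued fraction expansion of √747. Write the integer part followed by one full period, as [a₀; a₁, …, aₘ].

a₀ = ⌊√747⌋ = 27.
With m₀=0, d₀=1 and mₖ₊₁ = dₖaₖ − mₖ, dₖ₊₁ = (n − mₖ₊₁²)/dₖ, aₖ₊₁ = ⌊(a₀+mₖ₊₁)/dₖ₊₁⌋:
  k=1: m=27, d=18, a=3
  k=2: m=27, d=1, a=54
d=1 and a=2a₀=54 at k=2, so the next step gives (m, d) = (27, 18) again — its k=1 value — and the period has length 2.

[27; 3, 54]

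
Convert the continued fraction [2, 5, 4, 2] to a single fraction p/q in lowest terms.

Fold from the inside: start with 2/1.
  4 + 1/2 = 9/2
  5 + 2/9 = 47/9
  2 + 9/47 = 103/47

103/47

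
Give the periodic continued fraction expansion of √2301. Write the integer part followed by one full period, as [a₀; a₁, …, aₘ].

a₀ = ⌊√2301⌋ = 47.
With m₀=0, d₀=1 and mₖ₊₁ = dₖaₖ − mₖ, dₖ₊₁ = (n − mₖ₊₁²)/dₖ, aₖ₊₁ = ⌊(a₀+mₖ₊₁)/dₖ₊₁⌋:
  k=1: m=47, d=92, a=1
  k=2: m=45, d=3, a=30
  k=3: m=45, d=92, a=1
  k=4: m=47, d=1, a=94
d=1 and a=2a₀=94 at k=4, so the next step gives (m, d) = (47, 92) again — its k=1 value — and the period has length 4.

[47; 1, 30, 1, 94]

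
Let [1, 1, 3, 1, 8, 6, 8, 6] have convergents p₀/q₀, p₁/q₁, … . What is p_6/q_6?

3943/2196

Using pₖ = aₖpₖ₋₁ + pₖ₋₂, qₖ = aₖqₖ₋₁ + qₖ₋₂ (with p₋₁=1, p₋₂=0, q₋₁=0, q₋₂=1):
  k=0: a=1, p=1, q=1
  k=1: a=1, p=2, q=1
  k=2: a=3, p=7, q=4
  k=3: a=1, p=9, q=5
  k=4: a=8, p=79, q=44
  k=5: a=6, p=483, q=269
  k=6: a=8, p=3943, q=2196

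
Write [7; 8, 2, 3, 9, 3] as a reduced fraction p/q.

Fold from the inside: start with 3/1.
  9 + 1/3 = 28/3
  3 + 3/28 = 87/28
  2 + 28/87 = 202/87
  8 + 87/202 = 1703/202
  7 + 202/1703 = 12123/1703

12123/1703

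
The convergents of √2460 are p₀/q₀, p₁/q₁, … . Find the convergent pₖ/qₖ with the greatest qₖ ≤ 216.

6051/122

√2460 = [49; 1, 1, 2, 24, 2, 1, 1, 98, …] (period length 8).
Convergents:
  p_0/q_0 = 49/1
  p_1/q_1 = 50/1
  p_2/q_2 = 99/2
  p_3/q_3 = 248/5
  p_4/q_4 = 6051/122
  p_5/q_5 = 12350/249
q_4 = 122 ≤ 216 < 249 = q_5, so the answer is 6051/122.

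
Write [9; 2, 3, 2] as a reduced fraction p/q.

Using pₖ = aₖpₖ₋₁ + pₖ₋₂ and qₖ = aₖqₖ₋₁ + qₖ₋₂:
  k=0: a=9, p=9, q=1
  k=1: a=2, p=19, q=2
  k=2: a=3, p=66, q=7
  k=3: a=2, p=151, q=16

151/16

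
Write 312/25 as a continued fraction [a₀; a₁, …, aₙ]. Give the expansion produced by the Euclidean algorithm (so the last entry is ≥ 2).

[12; 2, 12]

312 = 12*25 + 12
25 = 2*12 + 1
12 = 12*1 + 0  (stop)
So 312/25 = [12; 2, 12].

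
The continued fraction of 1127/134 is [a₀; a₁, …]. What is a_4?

1127 = 8·134 + 55   →  a_0 = 8
134 = 2·55 + 24   →  a_1 = 2
55 = 2·24 + 7   →  a_2 = 2
24 = 3·7 + 3   →  a_3 = 3
7 = 2·3 + 1   →  a_4 = 2

2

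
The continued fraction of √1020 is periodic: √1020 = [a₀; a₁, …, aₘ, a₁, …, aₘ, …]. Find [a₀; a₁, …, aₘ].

[31; 1, 14, 1, 62]

a₀ = ⌊√1020⌋ = 31.
With m₀=0, d₀=1 and mₖ₊₁ = dₖaₖ − mₖ, dₖ₊₁ = (n − mₖ₊₁²)/dₖ, aₖ₊₁ = ⌊(a₀+mₖ₊₁)/dₖ₊₁⌋:
  k=1: m=31, d=59, a=1
  k=2: m=28, d=4, a=14
  k=3: m=28, d=59, a=1
  k=4: m=31, d=1, a=62
d=1 and a=2a₀=62 at k=4, so the next step gives (m, d) = (31, 59) again — its k=1 value — and the period has length 4.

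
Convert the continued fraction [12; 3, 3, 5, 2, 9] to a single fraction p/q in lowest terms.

13495/1097

Using pₖ = aₖpₖ₋₁ + pₖ₋₂ and qₖ = aₖqₖ₋₁ + qₖ₋₂:
  k=0: a=12, p=12, q=1
  k=1: a=3, p=37, q=3
  k=2: a=3, p=123, q=10
  k=3: a=5, p=652, q=53
  k=4: a=2, p=1427, q=116
  k=5: a=9, p=13495, q=1097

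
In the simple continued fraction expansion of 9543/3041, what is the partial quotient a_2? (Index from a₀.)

9543 = 3·3041 + 420   →  a_0 = 3
3041 = 7·420 + 101   →  a_1 = 7
420 = 4·101 + 16   →  a_2 = 4

4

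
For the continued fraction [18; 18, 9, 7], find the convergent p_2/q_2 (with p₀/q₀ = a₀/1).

2943/163

Using pₖ = aₖpₖ₋₁ + pₖ₋₂, qₖ = aₖqₖ₋₁ + qₖ₋₂ (with p₋₁=1, p₋₂=0, q₋₁=0, q₋₂=1):
  k=0: a=18, p=18, q=1
  k=1: a=18, p=325, q=18
  k=2: a=9, p=2943, q=163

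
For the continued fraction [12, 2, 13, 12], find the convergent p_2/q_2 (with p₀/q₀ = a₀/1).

337/27

Using pₖ = aₖpₖ₋₁ + pₖ₋₂, qₖ = aₖqₖ₋₁ + qₖ₋₂ (with p₋₁=1, p₋₂=0, q₋₁=0, q₋₂=1):
  k=0: a=12, p=12, q=1
  k=1: a=2, p=25, q=2
  k=2: a=13, p=337, q=27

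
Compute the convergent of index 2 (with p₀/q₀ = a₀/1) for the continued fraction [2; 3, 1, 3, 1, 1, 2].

9/4

Using pₖ = aₖpₖ₋₁ + pₖ₋₂, qₖ = aₖqₖ₋₁ + qₖ₋₂ (with p₋₁=1, p₋₂=0, q₋₁=0, q₋₂=1):
  k=0: a=2, p=2, q=1
  k=1: a=3, p=7, q=3
  k=2: a=1, p=9, q=4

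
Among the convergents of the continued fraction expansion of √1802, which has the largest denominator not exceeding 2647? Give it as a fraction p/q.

71698/1689

√1802 = [42; 2, 4, 2, 84, …] (period length 4).
Convergents:
  p_0/q_0 = 42/1
  p_1/q_1 = 85/2
  p_2/q_2 = 382/9
  p_3/q_3 = 849/20
  p_4/q_4 = 71698/1689
  p_5/q_5 = 144245/3398
q_4 = 1689 ≤ 2647 < 3398 = q_5, so the answer is 71698/1689.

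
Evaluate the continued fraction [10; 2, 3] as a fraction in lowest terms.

73/7

Fold from the inside: start with 3/1.
  2 + 1/3 = 7/3
  10 + 3/7 = 73/7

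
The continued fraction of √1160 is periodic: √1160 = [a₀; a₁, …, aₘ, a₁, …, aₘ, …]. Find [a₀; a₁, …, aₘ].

[34; 17, 68]

a₀ = ⌊√1160⌋ = 34.
With m₀=0, d₀=1 and mₖ₊₁ = dₖaₖ − mₖ, dₖ₊₁ = (n − mₖ₊₁²)/dₖ, aₖ₊₁ = ⌊(a₀+mₖ₊₁)/dₖ₊₁⌋:
  k=1: m=34, d=4, a=17
  k=2: m=34, d=1, a=68
d=1 and a=2a₀=68 at k=2, so the next step gives (m, d) = (34, 4) again — its k=1 value — and the period has length 2.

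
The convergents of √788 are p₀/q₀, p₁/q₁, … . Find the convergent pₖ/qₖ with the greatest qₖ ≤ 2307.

√788 = [28; 14, 56, …] (period length 2).
Convergents:
  p_0/q_0 = 28/1
  p_1/q_1 = 393/14
  p_2/q_2 = 22036/785
  p_3/q_3 = 308897/11004
q_2 = 785 ≤ 2307 < 11004 = q_3, so the answer is 22036/785.

22036/785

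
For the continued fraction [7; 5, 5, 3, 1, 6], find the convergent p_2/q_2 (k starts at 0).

Using pₖ = aₖpₖ₋₁ + pₖ₋₂, qₖ = aₖqₖ₋₁ + qₖ₋₂ (with p₋₁=1, p₋₂=0, q₋₁=0, q₋₂=1):
  k=0: a=7, p=7, q=1
  k=1: a=5, p=36, q=5
  k=2: a=5, p=187, q=26

187/26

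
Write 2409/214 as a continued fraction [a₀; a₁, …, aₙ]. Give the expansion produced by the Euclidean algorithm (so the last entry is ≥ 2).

[11; 3, 1, 8, 6]

2409 = 11·214 + 55
214 = 3·55 + 49
55 = 1·49 + 6
49 = 8·6 + 1
6 = 6·1 + 0  (stop)
So 2409/214 = [11; 3, 1, 8, 6].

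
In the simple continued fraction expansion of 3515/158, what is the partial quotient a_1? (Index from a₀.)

4

3515 = 22·158 + 39   →  a_0 = 22
158 = 4·39 + 2   →  a_1 = 4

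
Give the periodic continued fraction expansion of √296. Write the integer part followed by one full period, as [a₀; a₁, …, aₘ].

a₀ = ⌊√296⌋ = 17.
With m₀=0, d₀=1 and mₖ₊₁ = dₖaₖ − mₖ, dₖ₊₁ = (n − mₖ₊₁²)/dₖ, aₖ₊₁ = ⌊(a₀+mₖ₊₁)/dₖ₊₁⌋:
  k=1: m=17, d=7, a=4
  k=2: m=11, d=25, a=1
  k=3: m=14, d=4, a=7
  k=4: m=14, d=25, a=1
  k=5: m=11, d=7, a=4
  k=6: m=17, d=1, a=34
d=1 and a=2a₀=34 at k=6, so the next step gives (m, d) = (17, 7) again — its k=1 value — and the period has length 6.

[17; 4, 1, 7, 1, 4, 34]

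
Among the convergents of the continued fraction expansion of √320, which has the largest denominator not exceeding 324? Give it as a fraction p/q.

5778/323

√320 = [17; 1, 7, 1, 34, …] (period length 4).
Convergents:
  p_0/q_0 = 17/1
  p_1/q_1 = 18/1
  p_2/q_2 = 143/8
  p_3/q_3 = 161/9
  p_4/q_4 = 5617/314
  p_5/q_5 = 5778/323
  p_6/q_6 = 46063/2575
q_5 = 323 ≤ 324 < 2575 = q_6, so the answer is 5778/323.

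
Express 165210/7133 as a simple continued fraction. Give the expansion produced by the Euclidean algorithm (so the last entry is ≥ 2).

165210 = 23*7133 + 1151
7133 = 6*1151 + 227
1151 = 5*227 + 16
227 = 14*16 + 3
16 = 5*3 + 1
3 = 3*1 + 0  (stop)
So 165210/7133 = [23; 6, 5, 14, 5, 3].

[23; 6, 5, 14, 5, 3]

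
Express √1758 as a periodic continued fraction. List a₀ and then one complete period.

[41; 1, 12, 1, 82]

a₀ = ⌊√1758⌋ = 41.
With m₀=0, d₀=1 and mₖ₊₁ = dₖaₖ − mₖ, dₖ₊₁ = (n − mₖ₊₁²)/dₖ, aₖ₊₁ = ⌊(a₀+mₖ₊₁)/dₖ₊₁⌋:
  k=1: m=41, d=77, a=1
  k=2: m=36, d=6, a=12
  k=3: m=36, d=77, a=1
  k=4: m=41, d=1, a=82
d=1 and a=2a₀=82 at k=4, so the next step gives (m, d) = (41, 77) again — its k=1 value — and the period has length 4.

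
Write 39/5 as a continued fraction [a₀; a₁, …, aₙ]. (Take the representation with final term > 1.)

[7; 1, 4]

39 = 7·5 + 4
5 = 1·4 + 1
4 = 4·1 + 0  (stop)
So 39/5 = [7; 1, 4].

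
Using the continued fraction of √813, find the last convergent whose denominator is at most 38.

1055/37

√813 = [28; 1, 1, 18, 1, 1, 56, …] (period length 6).
Convergents:
  p_0/q_0 = 28/1
  p_1/q_1 = 29/1
  p_2/q_2 = 57/2
  p_3/q_3 = 1055/37
  p_4/q_4 = 1112/39
q_3 = 37 ≤ 38 < 39 = q_4, so the answer is 1055/37.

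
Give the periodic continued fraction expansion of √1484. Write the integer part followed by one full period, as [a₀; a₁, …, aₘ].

a₀ = ⌊√1484⌋ = 38.
With m₀=0, d₀=1 and mₖ₊₁ = dₖaₖ − mₖ, dₖ₊₁ = (n − mₖ₊₁²)/dₖ, aₖ₊₁ = ⌊(a₀+mₖ₊₁)/dₖ₊₁⌋:
  k=1: m=38, d=40, a=1
  k=2: m=2, d=37, a=1
  k=3: m=35, d=7, a=10
  k=4: m=35, d=37, a=1
  k=5: m=2, d=40, a=1
  k=6: m=38, d=1, a=76
d=1 and a=2a₀=76 at k=6, so the next step gives (m, d) = (38, 40) again — its k=1 value — and the period has length 6.

[38; 1, 1, 10, 1, 1, 76]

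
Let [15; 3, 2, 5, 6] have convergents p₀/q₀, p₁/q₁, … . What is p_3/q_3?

581/38

Using pₖ = aₖpₖ₋₁ + pₖ₋₂, qₖ = aₖqₖ₋₁ + qₖ₋₂ (with p₋₁=1, p₋₂=0, q₋₁=0, q₋₂=1):
  k=0: a=15, p=15, q=1
  k=1: a=3, p=46, q=3
  k=2: a=2, p=107, q=7
  k=3: a=5, p=581, q=38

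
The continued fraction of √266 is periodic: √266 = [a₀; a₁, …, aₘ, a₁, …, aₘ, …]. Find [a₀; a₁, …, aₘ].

[16; 3, 4, 3, 32]

a₀ = ⌊√266⌋ = 16.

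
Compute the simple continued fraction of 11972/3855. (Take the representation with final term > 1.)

[3; 9, 2, 8, 2, 1, 7]

11972 = 3×3855 + 407
3855 = 9×407 + 192
407 = 2×192 + 23
192 = 8×23 + 8
23 = 2×8 + 7
8 = 1×7 + 1
7 = 7×1 + 0  (stop)
So 11972/3855 = [3; 9, 2, 8, 2, 1, 7].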